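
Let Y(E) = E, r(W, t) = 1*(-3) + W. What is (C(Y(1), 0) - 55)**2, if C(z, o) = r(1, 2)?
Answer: 3249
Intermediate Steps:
r(W, t) = -3 + W
C(z, o) = -2 (C(z, o) = -3 + 1 = -2)
(C(Y(1), 0) - 55)**2 = (-2 - 55)**2 = (-57)**2 = 3249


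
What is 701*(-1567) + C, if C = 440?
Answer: -1098027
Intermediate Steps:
701*(-1567) + C = 701*(-1567) + 440 = -1098467 + 440 = -1098027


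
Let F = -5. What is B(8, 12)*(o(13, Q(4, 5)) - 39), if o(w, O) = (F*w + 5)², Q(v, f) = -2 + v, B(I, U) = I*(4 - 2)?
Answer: 56976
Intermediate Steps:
B(I, U) = 2*I (B(I, U) = I*2 = 2*I)
o(w, O) = (5 - 5*w)² (o(w, O) = (-5*w + 5)² = (5 - 5*w)²)
B(8, 12)*(o(13, Q(4, 5)) - 39) = (2*8)*(25*(-1 + 13)² - 39) = 16*(25*12² - 39) = 16*(25*144 - 39) = 16*(3600 - 39) = 16*3561 = 56976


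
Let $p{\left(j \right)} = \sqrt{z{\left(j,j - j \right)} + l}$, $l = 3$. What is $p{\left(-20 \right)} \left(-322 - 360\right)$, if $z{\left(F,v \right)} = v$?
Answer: $- 682 \sqrt{3} \approx -1181.3$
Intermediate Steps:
$p{\left(j \right)} = \sqrt{3}$ ($p{\left(j \right)} = \sqrt{\left(j - j\right) + 3} = \sqrt{0 + 3} = \sqrt{3}$)
$p{\left(-20 \right)} \left(-322 - 360\right) = \sqrt{3} \left(-322 - 360\right) = \sqrt{3} \left(-682\right) = - 682 \sqrt{3}$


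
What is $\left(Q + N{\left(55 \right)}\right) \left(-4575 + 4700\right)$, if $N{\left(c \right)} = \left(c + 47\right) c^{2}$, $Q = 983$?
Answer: $38691625$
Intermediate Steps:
$N{\left(c \right)} = c^{2} \left(47 + c\right)$ ($N{\left(c \right)} = \left(47 + c\right) c^{2} = c^{2} \left(47 + c\right)$)
$\left(Q + N{\left(55 \right)}\right) \left(-4575 + 4700\right) = \left(983 + 55^{2} \left(47 + 55\right)\right) \left(-4575 + 4700\right) = \left(983 + 3025 \cdot 102\right) 125 = \left(983 + 308550\right) 125 = 309533 \cdot 125 = 38691625$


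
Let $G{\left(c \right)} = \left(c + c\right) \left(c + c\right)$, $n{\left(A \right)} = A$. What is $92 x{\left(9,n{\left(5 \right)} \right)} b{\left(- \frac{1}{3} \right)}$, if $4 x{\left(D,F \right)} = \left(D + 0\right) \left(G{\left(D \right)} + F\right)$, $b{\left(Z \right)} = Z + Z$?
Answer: $-45402$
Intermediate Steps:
$b{\left(Z \right)} = 2 Z$
$G{\left(c \right)} = 4 c^{2}$ ($G{\left(c \right)} = 2 c 2 c = 4 c^{2}$)
$x{\left(D,F \right)} = \frac{D \left(F + 4 D^{2}\right)}{4}$ ($x{\left(D,F \right)} = \frac{\left(D + 0\right) \left(4 D^{2} + F\right)}{4} = \frac{D \left(F + 4 D^{2}\right)}{4}$)
$92 x{\left(9,n{\left(5 \right)} \right)} b{\left(- \frac{1}{3} \right)} = 92 \cdot 9 \left(9^{2} + \frac{1}{4} \cdot 5\right) 2 \left(- \frac{1}{3}\right) = 92 \cdot 9 \left(81 + \frac{5}{4}\right) 2 \left(\left(-1\right) \frac{1}{3}\right) = 92 \cdot 9 \cdot \frac{329}{4} \cdot 2 \left(- \frac{1}{3}\right) = 92 \cdot \frac{2961}{4} \left(- \frac{2}{3}\right) = 68103 \left(- \frac{2}{3}\right) = -45402$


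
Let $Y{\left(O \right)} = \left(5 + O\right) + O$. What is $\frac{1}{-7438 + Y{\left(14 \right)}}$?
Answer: $- \frac{1}{7405} \approx -0.00013504$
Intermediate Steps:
$Y{\left(O \right)} = 5 + 2 O$
$\frac{1}{-7438 + Y{\left(14 \right)}} = \frac{1}{-7438 + \left(5 + 2 \cdot 14\right)} = \frac{1}{-7438 + \left(5 + 28\right)} = \frac{1}{-7438 + 33} = \frac{1}{-7405} = - \frac{1}{7405}$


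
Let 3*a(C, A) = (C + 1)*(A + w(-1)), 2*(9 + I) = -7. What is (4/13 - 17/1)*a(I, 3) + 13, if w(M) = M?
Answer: 5498/39 ≈ 140.97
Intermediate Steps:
I = -25/2 (I = -9 + (½)*(-7) = -9 - 7/2 = -25/2 ≈ -12.500)
a(C, A) = (1 + C)*(-1 + A)/3 (a(C, A) = ((C + 1)*(A - 1))/3 = ((1 + C)*(-1 + A))/3 = (1 + C)*(-1 + A)/3)
(4/13 - 17/1)*a(I, 3) + 13 = (4/13 - 17/1)*(-⅓ - ⅓*(-25/2) + (⅓)*3 + (⅓)*3*(-25/2)) + 13 = (4*(1/13) - 17*1)*(-⅓ + 25/6 + 1 - 25/2) + 13 = (4/13 - 17)*(-23/3) + 13 = -217/13*(-23/3) + 13 = 4991/39 + 13 = 5498/39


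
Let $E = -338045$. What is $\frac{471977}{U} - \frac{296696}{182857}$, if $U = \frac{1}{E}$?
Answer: $- \frac{29174736515401701}{182857} \approx -1.5955 \cdot 10^{11}$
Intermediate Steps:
$U = - \frac{1}{338045}$ ($U = \frac{1}{-338045} = - \frac{1}{338045} \approx -2.9582 \cdot 10^{-6}$)
$\frac{471977}{U} - \frac{296696}{182857} = \frac{471977}{- \frac{1}{338045}} - \frac{296696}{182857} = 471977 \left(-338045\right) - \frac{296696}{182857} = -159549464965 - \frac{296696}{182857} = - \frac{29174736515401701}{182857}$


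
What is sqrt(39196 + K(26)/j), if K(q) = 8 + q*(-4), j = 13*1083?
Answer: 2*sqrt(597827087)/247 ≈ 197.98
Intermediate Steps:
j = 14079
K(q) = 8 - 4*q
sqrt(39196 + K(26)/j) = sqrt(39196 + (8 - 4*26)/14079) = sqrt(39196 + (8 - 104)*(1/14079)) = sqrt(39196 - 96*1/14079) = sqrt(39196 - 32/4693) = sqrt(183946796/4693) = 2*sqrt(597827087)/247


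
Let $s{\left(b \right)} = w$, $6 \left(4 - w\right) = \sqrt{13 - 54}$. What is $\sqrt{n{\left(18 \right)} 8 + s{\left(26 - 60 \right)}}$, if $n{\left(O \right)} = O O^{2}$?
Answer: $\frac{\sqrt{1679760 - 6 i \sqrt{41}}}{6} \approx 216.01 - 0.0024702 i$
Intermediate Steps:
$n{\left(O \right)} = O^{3}$
$w = 4 - \frac{i \sqrt{41}}{6}$ ($w = 4 - \frac{\sqrt{13 - 54}}{6} = 4 - \frac{\sqrt{-41}}{6} = 4 - \frac{i \sqrt{41}}{6} \approx 4.0 - 1.0672 i$)
$s{\left(b \right)} = 4 - \frac{i \sqrt{41}}{6}$
$\sqrt{n{\left(18 \right)} 8 + s{\left(26 - 60 \right)}} = \sqrt{18^{3} \cdot 8 + \left(4 - \frac{i \sqrt{41}}{6}\right)} = \sqrt{5832 \cdot 8 + \left(4 - \frac{i \sqrt{41}}{6}\right)} = \sqrt{46656 + \left(4 - \frac{i \sqrt{41}}{6}\right)} = \sqrt{46660 - \frac{i \sqrt{41}}{6}}$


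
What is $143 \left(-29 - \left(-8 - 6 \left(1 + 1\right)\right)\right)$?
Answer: $-1287$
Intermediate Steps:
$143 \left(-29 - \left(-8 - 6 \left(1 + 1\right)\right)\right) = 143 \left(-29 + \left(6 \cdot 2 + 8\right)\right) = 143 \left(-29 + \left(12 + 8\right)\right) = 143 \left(-29 + 20\right) = 143 \left(-9\right) = -1287$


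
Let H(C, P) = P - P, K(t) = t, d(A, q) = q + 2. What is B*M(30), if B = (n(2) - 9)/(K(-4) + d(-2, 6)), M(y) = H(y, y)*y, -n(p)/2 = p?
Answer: 0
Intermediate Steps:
n(p) = -2*p
d(A, q) = 2 + q
H(C, P) = 0
M(y) = 0 (M(y) = 0*y = 0)
B = -13/4 (B = (-2*2 - 9)/(-4 + (2 + 6)) = (-4 - 9)/(-4 + 8) = -13/4 ≈ -3.2500)
B*M(30) = -13/4*0 = 0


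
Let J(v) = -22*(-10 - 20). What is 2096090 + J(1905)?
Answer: 2096750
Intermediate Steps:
J(v) = 660 (J(v) = -22*(-30) = 660)
2096090 + J(1905) = 2096090 + 660 = 2096750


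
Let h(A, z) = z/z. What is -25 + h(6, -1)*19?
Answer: -6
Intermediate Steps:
h(A, z) = 1
-25 + h(6, -1)*19 = -25 + 1*19 = -25 + 19 = -6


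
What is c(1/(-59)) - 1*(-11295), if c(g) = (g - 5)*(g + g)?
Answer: 39318487/3481 ≈ 11295.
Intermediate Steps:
c(g) = 2*g*(-5 + g) (c(g) = (-5 + g)*(2*g) = 2*g*(-5 + g))
c(1/(-59)) - 1*(-11295) = 2*(-5 + 1/(-59))/(-59) - 1*(-11295) = 2*(-1/59)*(-5 - 1/59) + 11295 = 2*(-1/59)*(-296/59) + 11295 = 592/3481 + 11295 = 39318487/3481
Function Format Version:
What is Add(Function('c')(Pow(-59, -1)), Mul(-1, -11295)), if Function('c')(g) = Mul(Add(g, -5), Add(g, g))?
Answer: Rational(39318487, 3481) ≈ 11295.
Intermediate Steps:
Function('c')(g) = Mul(2, g, Add(-5, g)) (Function('c')(g) = Mul(Add(-5, g), Mul(2, g)) = Mul(2, g, Add(-5, g)))
Add(Function('c')(Pow(-59, -1)), Mul(-1, -11295)) = Add(Mul(2, Pow(-59, -1), Add(-5, Pow(-59, -1))), Mul(-1, -11295)) = Add(Mul(2, Rational(-1, 59), Add(-5, Rational(-1, 59))), 11295) = Add(Mul(2, Rational(-1, 59), Rational(-296, 59)), 11295) = Add(Rational(592, 3481), 11295) = Rational(39318487, 3481)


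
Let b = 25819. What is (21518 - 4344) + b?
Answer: 42993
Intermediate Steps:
(21518 - 4344) + b = (21518 - 4344) + 25819 = 17174 + 25819 = 42993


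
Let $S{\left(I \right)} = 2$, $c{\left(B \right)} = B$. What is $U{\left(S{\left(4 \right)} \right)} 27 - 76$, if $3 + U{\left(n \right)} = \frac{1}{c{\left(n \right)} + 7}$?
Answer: $-154$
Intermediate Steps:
$U{\left(n \right)} = -3 + \frac{1}{7 + n}$ ($U{\left(n \right)} = -3 + \frac{1}{n + 7} = -3 + \frac{1}{7 + n}$)
$U{\left(S{\left(4 \right)} \right)} 27 - 76 = \frac{-20 - 6}{7 + 2} \cdot 27 - 76 = \frac{-20 - 6}{9} \cdot 27 - 76 = \frac{1}{9} \left(-26\right) 27 - 76 = \left(- \frac{26}{9}\right) 27 - 76 = -78 - 76 = -154$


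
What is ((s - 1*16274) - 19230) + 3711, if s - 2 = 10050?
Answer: -21741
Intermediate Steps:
s = 10052 (s = 2 + 10050 = 10052)
((s - 1*16274) - 19230) + 3711 = ((10052 - 1*16274) - 19230) + 3711 = ((10052 - 16274) - 19230) + 3711 = (-6222 - 19230) + 3711 = -25452 + 3711 = -21741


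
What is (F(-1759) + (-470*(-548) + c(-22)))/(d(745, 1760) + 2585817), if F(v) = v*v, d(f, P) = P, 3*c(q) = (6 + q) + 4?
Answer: 3351637/2587577 ≈ 1.2953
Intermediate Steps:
c(q) = 10/3 + q/3 (c(q) = ((6 + q) + 4)/3 = (10 + q)/3 = 10/3 + q/3)
F(v) = v²
(F(-1759) + (-470*(-548) + c(-22)))/(d(745, 1760) + 2585817) = ((-1759)² + (-470*(-548) + (10/3 + (⅓)*(-22))))/(1760 + 2585817) = (3094081 + (257560 + (10/3 - 22/3)))/2587577 = (3094081 + (257560 - 4))*(1/2587577) = (3094081 + 257556)*(1/2587577) = 3351637*(1/2587577) = 3351637/2587577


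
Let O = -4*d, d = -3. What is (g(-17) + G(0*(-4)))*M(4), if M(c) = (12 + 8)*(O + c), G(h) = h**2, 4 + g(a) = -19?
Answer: -7360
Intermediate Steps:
O = 12 (O = -4*(-3) = 12)
g(a) = -23 (g(a) = -4 - 19 = -23)
M(c) = 240 + 20*c (M(c) = (12 + 8)*(12 + c) = 20*(12 + c) = 240 + 20*c)
(g(-17) + G(0*(-4)))*M(4) = (-23 + (0*(-4))**2)*(240 + 20*4) = (-23 + 0**2)*(240 + 80) = (-23 + 0)*320 = -23*320 = -7360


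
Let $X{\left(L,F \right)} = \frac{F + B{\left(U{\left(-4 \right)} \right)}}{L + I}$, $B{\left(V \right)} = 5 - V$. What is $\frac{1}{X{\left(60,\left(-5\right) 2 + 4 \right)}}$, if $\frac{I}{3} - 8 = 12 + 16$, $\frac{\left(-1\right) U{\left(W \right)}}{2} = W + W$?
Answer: $- \frac{168}{17} \approx -9.8824$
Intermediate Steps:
$U{\left(W \right)} = - 4 W$ ($U{\left(W \right)} = - 2 \left(W + W\right) = - 2 \cdot 2 W = - 4 W$)
$I = 108$ ($I = 24 + 3 \left(12 + 16\right) = 24 + 3 \cdot 28 = 24 + 84 = 108$)
$X{\left(L,F \right)} = \frac{-11 + F}{108 + L}$ ($X{\left(L,F \right)} = \frac{F + \left(5 - \left(-4\right) \left(-4\right)\right)}{L + 108} = \frac{F + \left(5 - 16\right)}{108 + L} = \frac{F - 11}{108 + L} = \frac{-11 + F}{108 + L}$)
$\frac{1}{X{\left(60,\left(-5\right) 2 + 4 \right)}} = \frac{1}{\frac{1}{108 + 60} \left(-11 + \left(\left(-5\right) 2 + 4\right)\right)} = \frac{1}{\frac{1}{168} \left(-11 + \left(-10 + 4\right)\right)} = \frac{1}{\frac{1}{168} \left(-11 - 6\right)} = \frac{1}{\frac{1}{168} \left(-17\right)} = \frac{1}{- \frac{17}{168}} = - \frac{168}{17}$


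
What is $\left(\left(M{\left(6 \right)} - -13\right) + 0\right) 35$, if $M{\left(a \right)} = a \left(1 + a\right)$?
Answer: $1925$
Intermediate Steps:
$\left(\left(M{\left(6 \right)} - -13\right) + 0\right) 35 = \left(\left(6 \left(1 + 6\right) - -13\right) + 0\right) 35 = \left(\left(6 \cdot 7 + 13\right) + 0\right) 35 = \left(\left(42 + 13\right) + 0\right) 35 = \left(55 + 0\right) 35 = 55 \cdot 35 = 1925$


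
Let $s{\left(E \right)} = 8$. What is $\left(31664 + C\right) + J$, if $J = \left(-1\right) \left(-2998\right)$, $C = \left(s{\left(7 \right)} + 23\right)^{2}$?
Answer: $35623$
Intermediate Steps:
$C = 961$ ($C = \left(8 + 23\right)^{2} = 31^{2} = 961$)
$J = 2998$
$\left(31664 + C\right) + J = \left(31664 + 961\right) + 2998 = 32625 + 2998 = 35623$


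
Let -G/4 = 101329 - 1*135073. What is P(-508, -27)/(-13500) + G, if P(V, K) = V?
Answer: 455544127/3375 ≈ 1.3498e+5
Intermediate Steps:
G = 134976 (G = -4*(101329 - 1*135073) = -4*(101329 - 135073) = -4*(-33744) = 134976)
P(-508, -27)/(-13500) + G = -508/(-13500) + 134976 = -508*(-1/13500) + 134976 = 127/3375 + 134976 = 455544127/3375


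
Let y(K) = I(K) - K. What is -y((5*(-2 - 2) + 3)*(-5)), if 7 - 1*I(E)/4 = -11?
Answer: 13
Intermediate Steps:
I(E) = 72 (I(E) = 28 - 4*(-11) = 28 + 44 = 72)
y(K) = 72 - K
-y((5*(-2 - 2) + 3)*(-5)) = -(72 - (5*(-2 - 2) + 3)*(-5)) = -(72 - (5*(-4) + 3)*(-5)) = -(72 - (-20 + 3)*(-5)) = -(72 - (-17)*(-5)) = -(72 - 1*85) = -(72 - 85) = -1*(-13) = 13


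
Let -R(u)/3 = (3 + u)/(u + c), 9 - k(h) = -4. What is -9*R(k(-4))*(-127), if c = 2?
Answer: -18288/5 ≈ -3657.6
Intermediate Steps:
k(h) = 13 (k(h) = 9 - 1*(-4) = 9 + 4 = 13)
R(u) = -3*(3 + u)/(2 + u) (R(u) = -3*(3 + u)/(u + 2) = -3*(3 + u)/(2 + u))
-9*R(k(-4))*(-127) = -27*(-3 - 1*13)/(2 + 13)*(-127) = -27*(-3 - 13)/15*(-127) = -27*(-16)/15*(-127) = -9*(-16/5)*(-127) = (144/5)*(-127) = -18288/5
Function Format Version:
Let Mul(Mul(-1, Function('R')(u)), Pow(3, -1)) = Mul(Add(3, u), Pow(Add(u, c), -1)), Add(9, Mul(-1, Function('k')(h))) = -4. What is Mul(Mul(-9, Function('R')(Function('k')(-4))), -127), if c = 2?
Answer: Rational(-18288, 5) ≈ -3657.6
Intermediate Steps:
Function('k')(h) = 13 (Function('k')(h) = Add(9, Mul(-1, -4)) = Add(9, 4) = 13)
Function('R')(u) = Mul(-3, Pow(Add(2, u), -1), Add(3, u)) (Function('R')(u) = Mul(-3, Mul(Add(3, u), Pow(Add(u, 2), -1))) = Mul(-3, Mul(Add(3, u), Pow(Add(2, u), -1))) = Mul(-3, Mul(Pow(Add(2, u), -1), Add(3, u))) = Mul(-3, Pow(Add(2, u), -1), Add(3, u)))
Mul(Mul(-9, Function('R')(Function('k')(-4))), -127) = Mul(Mul(-9, Mul(3, Pow(Add(2, 13), -1), Add(-3, Mul(-1, 13)))), -127) = Mul(Mul(-9, Mul(3, Pow(15, -1), Add(-3, -13))), -127) = Mul(Mul(-9, Mul(3, Rational(1, 15), -16)), -127) = Mul(Mul(-9, Rational(-16, 5)), -127) = Mul(Rational(144, 5), -127) = Rational(-18288, 5)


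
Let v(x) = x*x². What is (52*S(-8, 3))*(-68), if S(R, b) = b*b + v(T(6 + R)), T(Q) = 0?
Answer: -31824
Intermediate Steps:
v(x) = x³
S(R, b) = b² (S(R, b) = b*b + 0³ = b² + 0 = b²)
(52*S(-8, 3))*(-68) = (52*3²)*(-68) = (52*9)*(-68) = 468*(-68) = -31824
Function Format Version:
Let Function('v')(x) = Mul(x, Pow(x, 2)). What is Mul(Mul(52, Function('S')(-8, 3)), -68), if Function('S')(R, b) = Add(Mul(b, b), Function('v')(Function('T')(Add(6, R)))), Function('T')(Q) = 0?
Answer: -31824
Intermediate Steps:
Function('v')(x) = Pow(x, 3)
Function('S')(R, b) = Pow(b, 2) (Function('S')(R, b) = Add(Mul(b, b), Pow(0, 3)) = Add(Pow(b, 2), 0) = Pow(b, 2))
Mul(Mul(52, Function('S')(-8, 3)), -68) = Mul(Mul(52, Pow(3, 2)), -68) = Mul(Mul(52, 9), -68) = Mul(468, -68) = -31824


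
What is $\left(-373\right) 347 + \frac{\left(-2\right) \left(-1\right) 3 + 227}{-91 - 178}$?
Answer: $- \frac{34817172}{269} \approx -1.2943 \cdot 10^{5}$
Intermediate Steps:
$\left(-373\right) 347 + \frac{\left(-2\right) \left(-1\right) 3 + 227}{-91 - 178} = -129431 + \frac{2 \cdot 3 + 227}{-269} = -129431 + \left(6 + 227\right) \left(- \frac{1}{269}\right) = -129431 + 233 \left(- \frac{1}{269}\right) = -129431 - \frac{233}{269} = - \frac{34817172}{269}$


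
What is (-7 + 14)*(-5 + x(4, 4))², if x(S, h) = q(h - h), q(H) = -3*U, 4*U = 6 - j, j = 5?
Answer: 3703/16 ≈ 231.44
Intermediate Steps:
U = ¼ (U = (6 - 1*5)/4 = (6 - 5)/4 = (¼)*1 = ¼ ≈ 0.25000)
q(H) = -¾ (q(H) = -3*¼ = -¾)
x(S, h) = -¾
(-7 + 14)*(-5 + x(4, 4))² = (-7 + 14)*(-5 - ¾)² = 7*(-23/4)² = 7*(529/16) = 3703/16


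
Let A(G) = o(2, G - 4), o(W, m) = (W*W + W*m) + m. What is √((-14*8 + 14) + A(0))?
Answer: I*√106 ≈ 10.296*I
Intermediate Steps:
o(W, m) = m + W² + W*m (o(W, m) = (W² + W*m) + m = m + W² + W*m)
A(G) = -8 + 3*G (A(G) = (G - 4) + 2² + 2*(G - 4) = (-4 + G) + 4 + 2*(-4 + G) = (-4 + G) + 4 + (-8 + 2*G) = -8 + 3*G)
√((-14*8 + 14) + A(0)) = √((-14*8 + 14) + (-8 + 3*0)) = √((-112 + 14) + (-8 + 0)) = √(-98 - 8) = √(-106) = I*√106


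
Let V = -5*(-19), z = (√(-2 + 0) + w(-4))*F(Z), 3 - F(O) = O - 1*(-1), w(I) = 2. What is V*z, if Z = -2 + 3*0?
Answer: 760 + 380*I*√2 ≈ 760.0 + 537.4*I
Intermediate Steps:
Z = -2 (Z = -2 + 0 = -2)
F(O) = 2 - O (F(O) = 3 - (O - 1*(-1)) = 3 - (O + 1) = 3 - (1 + O) = 3 + (-1 - O) = 2 - O)
z = 8 + 4*I*√2 (z = (√(-2 + 0) + 2)*(2 - 1*(-2)) = (√(-2) + 2)*(2 + 2) = (I*√2 + 2)*4 = (2 + I*√2)*4 = 8 + 4*I*√2 ≈ 8.0 + 5.6569*I)
V = 95
V*z = 95*(8 + 4*I*√2) = 760 + 380*I*√2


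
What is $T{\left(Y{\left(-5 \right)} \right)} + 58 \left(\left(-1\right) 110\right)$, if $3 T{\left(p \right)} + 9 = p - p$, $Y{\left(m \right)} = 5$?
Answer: $-6383$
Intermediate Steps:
$T{\left(p \right)} = -3$ ($T{\left(p \right)} = -3 + \frac{p - p}{3} = -3 + \frac{1}{3} \cdot 0 = -3 + 0 = -3$)
$T{\left(Y{\left(-5 \right)} \right)} + 58 \left(\left(-1\right) 110\right) = -3 + 58 \left(\left(-1\right) 110\right) = -3 + 58 \left(-110\right) = -3 - 6380 = -6383$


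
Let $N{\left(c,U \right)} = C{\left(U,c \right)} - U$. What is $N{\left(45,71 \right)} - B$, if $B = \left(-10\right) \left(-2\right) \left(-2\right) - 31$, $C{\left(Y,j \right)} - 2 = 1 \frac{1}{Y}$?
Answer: $\frac{143}{71} \approx 2.0141$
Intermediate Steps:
$C{\left(Y,j \right)} = 2 + \frac{1}{Y}$ ($C{\left(Y,j \right)} = 2 + 1 \frac{1}{Y} = 2 + \frac{1}{Y}$)
$N{\left(c,U \right)} = 2 + \frac{1}{U} - U$ ($N{\left(c,U \right)} = \left(2 + \frac{1}{U}\right) - U = 2 + \frac{1}{U} - U$)
$B = -71$ ($B = 20 \left(-2\right) - 31 = -40 - 31 = -71$)
$N{\left(45,71 \right)} - B = \left(2 + \frac{1}{71} - 71\right) - -71 = \left(2 + \frac{1}{71} - 71\right) + 71 = - \frac{4898}{71} + 71 = \frac{143}{71}$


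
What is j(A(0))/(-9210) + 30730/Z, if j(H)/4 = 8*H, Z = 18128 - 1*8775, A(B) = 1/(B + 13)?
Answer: 1839501802/559917345 ≈ 3.2853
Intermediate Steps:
A(B) = 1/(13 + B)
Z = 9353 (Z = 18128 - 8775 = 9353)
j(H) = 32*H (j(H) = 4*(8*H) = 32*H)
j(A(0))/(-9210) + 30730/Z = (32/(13 + 0))/(-9210) + 30730/9353 = (32/13)*(-1/9210) + 30730*(1/9353) = (32*(1/13))*(-1/9210) + 30730/9353 = (32/13)*(-1/9210) + 30730/9353 = -16/59865 + 30730/9353 = 1839501802/559917345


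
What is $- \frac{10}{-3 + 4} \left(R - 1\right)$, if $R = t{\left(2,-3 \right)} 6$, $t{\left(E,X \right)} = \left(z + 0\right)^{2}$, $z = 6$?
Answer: $-2150$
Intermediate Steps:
$t{\left(E,X \right)} = 36$ ($t{\left(E,X \right)} = \left(6 + 0\right)^{2} = 6^{2} = 36$)
$R = 216$ ($R = 36 \cdot 6 = 216$)
$- \frac{10}{-3 + 4} \left(R - 1\right) = - \frac{10}{-3 + 4} \left(216 - 1\right) = - \frac{10}{1} \cdot 215 = \left(-10\right) 1 \cdot 215 = \left(-10\right) 215 = -2150$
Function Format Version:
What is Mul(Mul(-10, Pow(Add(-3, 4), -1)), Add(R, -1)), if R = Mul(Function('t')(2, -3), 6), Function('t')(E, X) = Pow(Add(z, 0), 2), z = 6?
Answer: -2150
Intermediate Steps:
Function('t')(E, X) = 36 (Function('t')(E, X) = Pow(Add(6, 0), 2) = Pow(6, 2) = 36)
R = 216 (R = Mul(36, 6) = 216)
Mul(Mul(-10, Pow(Add(-3, 4), -1)), Add(R, -1)) = Mul(Mul(-10, Pow(Add(-3, 4), -1)), Add(216, -1)) = Mul(Mul(-10, Pow(1, -1)), 215) = Mul(Mul(-10, 1), 215) = Mul(-10, 215) = -2150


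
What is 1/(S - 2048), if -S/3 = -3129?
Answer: 1/7339 ≈ 0.00013626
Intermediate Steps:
S = 9387 (S = -3*(-3129) = 9387)
1/(S - 2048) = 1/(9387 - 2048) = 1/7339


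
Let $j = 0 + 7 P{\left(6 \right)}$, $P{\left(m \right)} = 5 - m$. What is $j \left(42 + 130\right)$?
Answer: $-1204$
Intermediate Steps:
$j = -7$ ($j = 0 + 7 \left(5 - 6\right) = 0 + 7 \left(-1\right) = 0 - 7 = -7$)
$j \left(42 + 130\right) = - 7 \left(42 + 130\right) = \left(-7\right) 172 = -1204$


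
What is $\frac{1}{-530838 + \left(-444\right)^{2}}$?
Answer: $- \frac{1}{333702} \approx -2.9967 \cdot 10^{-6}$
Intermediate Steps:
$\frac{1}{-530838 + \left(-444\right)^{2}} = \frac{1}{-530838 + 197136} = \frac{1}{-333702} = - \frac{1}{333702}$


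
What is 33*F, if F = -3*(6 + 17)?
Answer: -2277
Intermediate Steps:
F = -69 (F = -3*23 = -69)
33*F = 33*(-69) = -2277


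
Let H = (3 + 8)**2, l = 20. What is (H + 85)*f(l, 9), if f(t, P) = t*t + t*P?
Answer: 119480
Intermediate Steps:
f(t, P) = t**2 + P*t
H = 121 (H = 11**2 = 121)
(H + 85)*f(l, 9) = (121 + 85)*(20*(9 + 20)) = 206*(20*29) = 206*580 = 119480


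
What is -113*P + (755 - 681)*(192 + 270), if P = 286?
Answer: 1870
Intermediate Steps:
-113*P + (755 - 681)*(192 + 270) = -113*286 + (755 - 681)*(192 + 270) = -32318 + 74*462 = -32318 + 34188 = 1870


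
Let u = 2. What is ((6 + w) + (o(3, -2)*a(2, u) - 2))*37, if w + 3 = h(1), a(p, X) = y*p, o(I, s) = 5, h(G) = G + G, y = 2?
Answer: 851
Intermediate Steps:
h(G) = 2*G
a(p, X) = 2*p
w = -1 (w = -3 + 2*1 = -3 + 2 = -1)
((6 + w) + (o(3, -2)*a(2, u) - 2))*37 = ((6 - 1) + (5*(2*2) - 2))*37 = (5 + (5*4 - 2))*37 = (5 + (20 - 2))*37 = (5 + 18)*37 = 23*37 = 851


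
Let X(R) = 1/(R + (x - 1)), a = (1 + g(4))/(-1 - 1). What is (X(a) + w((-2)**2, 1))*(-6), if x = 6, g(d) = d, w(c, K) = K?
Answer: -42/5 ≈ -8.4000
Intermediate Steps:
a = -5/2 (a = (1 + 4)/(-1 - 1) = 5/(-2) = 5*(-1/2) = -5/2 ≈ -2.5000)
X(R) = 1/(5 + R) (X(R) = 1/(R + (6 - 1)) = 1/(R + 5) = 1/(5 + R))
(X(a) + w((-2)**2, 1))*(-6) = (1/(5 - 5/2) + 1)*(-6) = (1/(5/2) + 1)*(-6) = (2/5 + 1)*(-6) = (7/5)*(-6) = -42/5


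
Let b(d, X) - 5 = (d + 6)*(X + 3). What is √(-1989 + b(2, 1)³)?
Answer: 2*√12166 ≈ 220.60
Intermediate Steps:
b(d, X) = 5 + (3 + X)*(6 + d) (b(d, X) = 5 + (d + 6)*(X + 3) = 5 + (6 + d)*(3 + X) = 5 + (3 + X)*(6 + d))
√(-1989 + b(2, 1)³) = √(-1989 + (23 + 3*2 + 6*1 + 1*2)³) = √(-1989 + (23 + 6 + 6 + 2)³) = √(-1989 + 37³) = √(-1989 + 50653) = √48664 = 2*√12166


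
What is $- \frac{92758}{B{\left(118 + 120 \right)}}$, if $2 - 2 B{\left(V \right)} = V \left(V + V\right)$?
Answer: $\frac{92758}{56643} \approx 1.6376$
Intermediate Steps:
$B{\left(V \right)} = 1 - V^{2}$ ($B{\left(V \right)} = 1 - \frac{V \left(V + V\right)}{2} = 1 - \frac{V 2 V}{2} = 1 - \frac{2 V^{2}}{2} = 1 - V^{2}$)
$- \frac{92758}{B{\left(118 + 120 \right)}} = - \frac{92758}{1 - \left(118 + 120\right)^{2}} = - \frac{92758}{1 - 238^{2}} = - \frac{92758}{1 - 56644} = - \frac{92758}{-56643} = \left(-92758\right) \left(- \frac{1}{56643}\right) = \frac{92758}{56643}$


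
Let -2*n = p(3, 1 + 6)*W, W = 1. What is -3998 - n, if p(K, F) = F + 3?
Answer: -3993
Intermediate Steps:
p(K, F) = 3 + F
n = -5 (n = -(3 + (1 + 6))/2 = -(3 + 7)/2 = -5 ≈ -5.0000)
-3998 - n = -3998 - 1*(-5) = -3998 + 5 = -3993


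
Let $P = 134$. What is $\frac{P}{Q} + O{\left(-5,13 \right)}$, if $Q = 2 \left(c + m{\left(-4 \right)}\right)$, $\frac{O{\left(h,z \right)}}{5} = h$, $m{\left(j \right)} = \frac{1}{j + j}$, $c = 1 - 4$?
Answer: $- \frac{1161}{25} \approx -46.44$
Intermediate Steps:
$c = -3$
$m{\left(j \right)} = \frac{1}{2 j}$
$O{\left(h,z \right)} = 5 h$
$Q = - \frac{25}{4}$ ($Q = 2 \left(-3 + \frac{1}{2 \left(-4\right)}\right) = 2 \left(-3 + \frac{1}{2} \left(- \frac{1}{4}\right)\right) = 2 \left(-3 - \frac{1}{8}\right) = 2 \left(- \frac{25}{8}\right) = - \frac{25}{4} \approx -6.25$)
$\frac{P}{Q} + O{\left(-5,13 \right)} = \frac{134}{- \frac{25}{4}} + 5 \left(-5\right) = 134 \left(- \frac{4}{25}\right) - 25 = - \frac{536}{25} - 25 = - \frac{1161}{25}$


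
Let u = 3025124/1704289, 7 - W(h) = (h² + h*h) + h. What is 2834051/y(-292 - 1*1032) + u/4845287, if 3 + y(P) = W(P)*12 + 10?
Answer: -23402812221362594913/347284164130437359635 ≈ -0.067388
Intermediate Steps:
W(h) = 7 - h - 2*h² (W(h) = 7 - ((h² + h*h) + h) = 7 - ((h² + h²) + h) = 7 - (2*h² + h) = 7 - (h + 2*h²) = 7 + (-h - 2*h²) = 7 - h - 2*h²)
y(P) = 91 - 24*P² - 12*P (y(P) = -3 + ((7 - P - 2*P²)*12 + 10) = -3 + ((84 - 24*P² - 12*P) + 10) = -3 + (94 - 24*P² - 12*P) = 91 - 24*P² - 12*P)
u = 3025124/1704289 (u = 3025124*(1/1704289) = 3025124/1704289 ≈ 1.7750)
2834051/y(-292 - 1*1032) + u/4845287 = 2834051/(91 - 24*(-292 - 1*1032)² - 12*(-292 - 1*1032)) + (3025124/1704289)/4845287 = 2834051/(91 - 24*(-292 - 1032)² - 12*(-292 - 1032)) + (3025124/1704289)*(1/4845287) = 2834051/(91 - 24*(-1324)² - 12*(-1324)) + 3025124/8257769335943 = 2834051/(91 - 24*1752976 + 15888) + 3025124/8257769335943 = 2834051/(91 - 42071424 + 15888) + 3025124/8257769335943 = 2834051/(-42055445) + 3025124/8257769335943 = 2834051*(-1/42055445) + 3025124/8257769335943 = -2834051/42055445 + 3025124/8257769335943 = -23402812221362594913/347284164130437359635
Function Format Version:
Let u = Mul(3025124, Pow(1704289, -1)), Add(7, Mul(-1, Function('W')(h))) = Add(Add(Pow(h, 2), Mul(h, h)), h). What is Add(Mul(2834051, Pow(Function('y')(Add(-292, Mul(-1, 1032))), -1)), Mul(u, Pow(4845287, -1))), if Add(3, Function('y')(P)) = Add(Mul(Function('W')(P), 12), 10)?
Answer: Rational(-23402812221362594913, 347284164130437359635) ≈ -0.067388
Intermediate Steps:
Function('W')(h) = Add(7, Mul(-1, h), Mul(-2, Pow(h, 2))) (Function('W')(h) = Add(7, Mul(-1, Add(Add(Pow(h, 2), Mul(h, h)), h))) = Add(7, Mul(-1, Add(Add(Pow(h, 2), Pow(h, 2)), h))) = Add(7, Mul(-1, Add(Mul(2, Pow(h, 2)), h))) = Add(7, Mul(-1, Add(h, Mul(2, Pow(h, 2))))) = Add(7, Add(Mul(-1, h), Mul(-2, Pow(h, 2)))) = Add(7, Mul(-1, h), Mul(-2, Pow(h, 2))))
Function('y')(P) = Add(91, Mul(-24, Pow(P, 2)), Mul(-12, P)) (Function('y')(P) = Add(-3, Add(Mul(Add(7, Mul(-1, P), Mul(-2, Pow(P, 2))), 12), 10)) = Add(-3, Add(Add(84, Mul(-24, Pow(P, 2)), Mul(-12, P)), 10)) = Add(-3, Add(94, Mul(-24, Pow(P, 2)), Mul(-12, P))) = Add(91, Mul(-24, Pow(P, 2)), Mul(-12, P)))
u = Rational(3025124, 1704289) (u = Mul(3025124, Rational(1, 1704289)) = Rational(3025124, 1704289) ≈ 1.7750)
Add(Mul(2834051, Pow(Function('y')(Add(-292, Mul(-1, 1032))), -1)), Mul(u, Pow(4845287, -1))) = Add(Mul(2834051, Pow(Add(91, Mul(-24, Pow(Add(-292, Mul(-1, 1032)), 2)), Mul(-12, Add(-292, Mul(-1, 1032)))), -1)), Mul(Rational(3025124, 1704289), Pow(4845287, -1))) = Add(Mul(2834051, Pow(Add(91, Mul(-24, Pow(Add(-292, -1032), 2)), Mul(-12, Add(-292, -1032))), -1)), Mul(Rational(3025124, 1704289), Rational(1, 4845287))) = Add(Mul(2834051, Pow(Add(91, Mul(-24, Pow(-1324, 2)), Mul(-12, -1324)), -1)), Rational(3025124, 8257769335943)) = Add(Mul(2834051, Pow(Add(91, Mul(-24, 1752976), 15888), -1)), Rational(3025124, 8257769335943)) = Add(Mul(2834051, Pow(Add(91, -42071424, 15888), -1)), Rational(3025124, 8257769335943)) = Add(Mul(2834051, Pow(-42055445, -1)), Rational(3025124, 8257769335943)) = Add(Mul(2834051, Rational(-1, 42055445)), Rational(3025124, 8257769335943)) = Add(Rational(-2834051, 42055445), Rational(3025124, 8257769335943)) = Rational(-23402812221362594913, 347284164130437359635)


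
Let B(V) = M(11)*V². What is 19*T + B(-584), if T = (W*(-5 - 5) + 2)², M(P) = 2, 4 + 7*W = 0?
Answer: 33478892/49 ≈ 6.8324e+5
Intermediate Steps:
W = -4/7 (W = -4/7 + (⅐)*0 = -4/7 + 0 = -4/7 ≈ -0.57143)
T = 2916/49 (T = (-4*(-5 - 5)/7 + 2)² = (-4/7*(-10) + 2)² = (40/7 + 2)² = (54/7)² = 2916/49 ≈ 59.510)
B(V) = 2*V²
19*T + B(-584) = 19*(2916/49) + 2*(-584)² = 55404/49 + 2*341056 = 55404/49 + 682112 = 33478892/49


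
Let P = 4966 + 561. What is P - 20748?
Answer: -15221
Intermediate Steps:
P = 5527
P - 20748 = 5527 - 20748 = -15221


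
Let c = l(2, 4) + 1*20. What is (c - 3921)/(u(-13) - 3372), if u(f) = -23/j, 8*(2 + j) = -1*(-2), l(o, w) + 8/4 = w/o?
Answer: 27307/23512 ≈ 1.1614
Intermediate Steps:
l(o, w) = -2 + w/o
j = -7/4 (j = -2 + (-1*(-2))/8 = -2 + (⅛)*2 = -2 + ¼ = -7/4 ≈ -1.7500)
c = 20 (c = (-2 + 4/2) + 1*20 = (-2 + 4*(½)) + 20 = (-2 + 2) + 20 = 0 + 20 = 20)
u(f) = 92/7 (u(f) = -23/(-7/4) = -23*(-4/7) = 92/7)
(c - 3921)/(u(-13) - 3372) = (20 - 3921)/(92/7 - 3372) = -3901/(-23512/7) = -3901*(-7/23512) = 27307/23512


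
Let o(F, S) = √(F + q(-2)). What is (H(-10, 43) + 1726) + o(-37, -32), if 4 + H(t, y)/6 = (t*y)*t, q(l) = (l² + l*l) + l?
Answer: 27502 + I*√31 ≈ 27502.0 + 5.5678*I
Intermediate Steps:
q(l) = l + 2*l² (q(l) = (l² + l²) + l = 2*l² + l = l + 2*l²)
H(t, y) = -24 + 6*y*t² (H(t, y) = -24 + 6*((t*y)*t) = -24 + 6*(y*t²) = -24 + 6*y*t²)
o(F, S) = √(6 + F) (o(F, S) = √(F - 2*(1 + 2*(-2))) = √(F - 2*(1 - 4)) = √(F - 2*(-3)) = √(F + 6) = √(6 + F))
(H(-10, 43) + 1726) + o(-37, -32) = ((-24 + 6*43*(-10)²) + 1726) + √(6 - 37) = ((-24 + 6*43*100) + 1726) + √(-31) = ((-24 + 25800) + 1726) + I*√31 = (25776 + 1726) + I*√31 = 27502 + I*√31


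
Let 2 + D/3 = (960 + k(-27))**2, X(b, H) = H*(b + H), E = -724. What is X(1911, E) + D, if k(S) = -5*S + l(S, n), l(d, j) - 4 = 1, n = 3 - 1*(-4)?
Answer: 2770606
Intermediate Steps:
n = 7 (n = 3 + 4 = 7)
l(d, j) = 5 (l(d, j) = 4 + 1 = 5)
k(S) = 5 - 5*S (k(S) = -5*S + 5 = 5 - 5*S)
X(b, H) = H*(H + b)
D = 3629994 (D = -6 + 3*(960 + (5 - 5*(-27)))**2 = -6 + 3*(960 + (5 + 135))**2 = -6 + 3*(960 + 140)**2 = -6 + 3*1100**2 = -6 + 3*1210000 = -6 + 3630000 = 3629994)
X(1911, E) + D = -724*(-724 + 1911) + 3629994 = -724*1187 + 3629994 = -859388 + 3629994 = 2770606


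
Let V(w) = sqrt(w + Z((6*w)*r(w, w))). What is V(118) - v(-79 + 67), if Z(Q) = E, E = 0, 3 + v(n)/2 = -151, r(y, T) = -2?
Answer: 308 + sqrt(118) ≈ 318.86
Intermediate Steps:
v(n) = -308 (v(n) = -6 + 2*(-151) = -6 - 302 = -308)
Z(Q) = 0
V(w) = sqrt(w) (V(w) = sqrt(w + 0) = sqrt(w))
V(118) - v(-79 + 67) = sqrt(118) - 1*(-308) = sqrt(118) + 308 = 308 + sqrt(118)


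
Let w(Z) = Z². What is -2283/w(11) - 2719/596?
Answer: -1689667/72116 ≈ -23.430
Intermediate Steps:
-2283/w(11) - 2719/596 = -2283/(11²) - 2719/596 = -2283/121 - 2719*1/596 = -2283*1/121 - 2719/596 = -2283/121 - 2719/596 = -1689667/72116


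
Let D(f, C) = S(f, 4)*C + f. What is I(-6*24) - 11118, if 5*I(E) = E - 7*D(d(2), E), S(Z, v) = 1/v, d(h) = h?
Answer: -55496/5 ≈ -11099.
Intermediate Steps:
S(Z, v) = 1/v
D(f, C) = f + C/4 (D(f, C) = C/4 + f = f + C/4)
I(E) = -14/5 - 3*E/20 (I(E) = (E - 7*(2 + E/4))/5 = (E + (-14 - 7*E/4))/5 = (-14 - 3*E/4)/5 = -14/5 - 3*E/20)
I(-6*24) - 11118 = (-14/5 - (-9)*24/10) - 11118 = (-14/5 - 3/20*(-144)) - 11118 = (-14/5 + 108/5) - 11118 = 94/5 - 11118 = -55496/5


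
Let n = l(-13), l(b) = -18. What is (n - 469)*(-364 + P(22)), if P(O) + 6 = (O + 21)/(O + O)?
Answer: 7907419/44 ≈ 1.7971e+5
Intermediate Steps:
P(O) = -6 + (21 + O)/(2*O) (P(O) = -6 + (O + 21)/(O + O) = -6 + (21 + O)/((2*O)) = -6 + (21 + O)*(1/(2*O)) = -6 + (21 + O)/(2*O))
n = -18
(n - 469)*(-364 + P(22)) = (-18 - 469)*(-364 + (½)*(21 - 11*22)/22) = -487*(-364 + (½)*(1/22)*(21 - 242)) = -487*(-364 + (½)*(1/22)*(-221)) = -487*(-364 - 221/44) = -487*(-16237/44) = 7907419/44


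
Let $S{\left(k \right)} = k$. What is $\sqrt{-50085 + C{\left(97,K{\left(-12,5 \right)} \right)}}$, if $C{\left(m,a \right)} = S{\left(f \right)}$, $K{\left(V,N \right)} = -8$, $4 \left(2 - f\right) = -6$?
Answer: $\frac{i \sqrt{200326}}{2} \approx 223.79 i$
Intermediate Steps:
$f = \frac{7}{2}$ ($f = 2 - - \frac{3}{2} = 2 + \frac{3}{2} = \frac{7}{2} \approx 3.5$)
$C{\left(m,a \right)} = \frac{7}{2}$
$\sqrt{-50085 + C{\left(97,K{\left(-12,5 \right)} \right)}} = \sqrt{-50085 + \frac{7}{2}} = \sqrt{- \frac{100163}{2}} = \frac{i \sqrt{200326}}{2}$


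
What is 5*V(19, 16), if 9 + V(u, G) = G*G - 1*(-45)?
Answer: 1460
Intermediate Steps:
V(u, G) = 36 + G² (V(u, G) = -9 + (G*G - 1*(-45)) = -9 + (G² + 45) = -9 + (45 + G²) = 36 + G²)
5*V(19, 16) = 5*(36 + 16²) = 5*(36 + 256) = 5*292 = 1460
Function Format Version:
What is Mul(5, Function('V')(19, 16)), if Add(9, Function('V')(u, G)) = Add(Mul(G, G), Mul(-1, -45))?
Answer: 1460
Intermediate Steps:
Function('V')(u, G) = Add(36, Pow(G, 2)) (Function('V')(u, G) = Add(-9, Add(Mul(G, G), Mul(-1, -45))) = Add(-9, Add(Pow(G, 2), 45)) = Add(-9, Add(45, Pow(G, 2))) = Add(36, Pow(G, 2)))
Mul(5, Function('V')(19, 16)) = Mul(5, Add(36, Pow(16, 2))) = Mul(5, Add(36, 256)) = Mul(5, 292) = 1460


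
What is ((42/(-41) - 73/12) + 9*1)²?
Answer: 866761/242064 ≈ 3.5807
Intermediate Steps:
((42/(-41) - 73/12) + 9*1)² = ((42*(-1/41) - 73*1/12) + 9)² = ((-42/41 - 73/12) + 9)² = (-3497/492 + 9)² = (931/492)² = 866761/242064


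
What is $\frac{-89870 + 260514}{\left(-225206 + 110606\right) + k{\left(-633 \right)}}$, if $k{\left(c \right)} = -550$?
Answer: $- \frac{85322}{57575} \approx -1.4819$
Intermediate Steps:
$\frac{-89870 + 260514}{\left(-225206 + 110606\right) + k{\left(-633 \right)}} = \frac{-89870 + 260514}{\left(-225206 + 110606\right) - 550} = \frac{170644}{-114600 - 550} = \frac{170644}{-115150} = 170644 \left(- \frac{1}{115150}\right) = - \frac{85322}{57575}$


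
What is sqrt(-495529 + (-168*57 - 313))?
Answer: I*sqrt(505418) ≈ 710.93*I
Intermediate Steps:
sqrt(-495529 + (-168*57 - 313)) = sqrt(-495529 + (-9576 - 313)) = sqrt(-495529 - 9889) = sqrt(-505418) = I*sqrt(505418)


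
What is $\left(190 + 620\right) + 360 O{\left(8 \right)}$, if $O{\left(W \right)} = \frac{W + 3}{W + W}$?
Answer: $\frac{2115}{2} \approx 1057.5$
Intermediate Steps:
$O{\left(W \right)} = \frac{3 + W}{2 W}$
$\left(190 + 620\right) + 360 O{\left(8 \right)} = \left(190 + 620\right) + 360 \frac{3 + 8}{2 \cdot 8} = 810 + 360 \cdot \frac{1}{2} \cdot \frac{1}{8} \cdot 11 = 810 + 360 \cdot \frac{11}{16} = 810 + \frac{495}{2} = \frac{2115}{2}$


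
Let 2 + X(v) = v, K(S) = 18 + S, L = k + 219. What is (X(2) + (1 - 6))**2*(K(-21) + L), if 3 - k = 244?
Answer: -625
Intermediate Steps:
k = -241 (k = 3 - 1*244 = 3 - 244 = -241)
L = -22 (L = -241 + 219 = -22)
X(v) = -2 + v
(X(2) + (1 - 6))**2*(K(-21) + L) = ((-2 + 2) + (1 - 6))**2*((18 - 21) - 22) = (0 - 5)**2*(-3 - 22) = (-5)**2*(-25) = 25*(-25) = -625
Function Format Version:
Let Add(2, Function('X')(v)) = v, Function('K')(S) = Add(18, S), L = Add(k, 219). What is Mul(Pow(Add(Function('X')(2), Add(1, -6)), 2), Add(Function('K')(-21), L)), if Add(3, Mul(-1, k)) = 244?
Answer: -625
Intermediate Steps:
k = -241 (k = Add(3, Mul(-1, 244)) = Add(3, -244) = -241)
L = -22 (L = Add(-241, 219) = -22)
Function('X')(v) = Add(-2, v)
Mul(Pow(Add(Function('X')(2), Add(1, -6)), 2), Add(Function('K')(-21), L)) = Mul(Pow(Add(Add(-2, 2), Add(1, -6)), 2), Add(Add(18, -21), -22)) = Mul(Pow(Add(0, -5), 2), Add(-3, -22)) = Mul(Pow(-5, 2), -25) = Mul(25, -25) = -625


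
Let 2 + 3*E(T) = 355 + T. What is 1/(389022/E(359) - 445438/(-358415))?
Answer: 127595740/209305556123 ≈ 0.00060961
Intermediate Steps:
E(T) = 353/3 + T/3 (E(T) = -⅔ + (355 + T)/3 = -⅔ + (355/3 + T/3) = 353/3 + T/3)
1/(389022/E(359) - 445438/(-358415)) = 1/(389022/(353/3 + (⅓)*359) - 445438/(-358415)) = 1/(389022/(353/3 + 359/3) - 445438*(-1/358415)) = 1/(389022/(712/3) + 445438/358415) = 1/(389022*(3/712) + 445438/358415) = 1/(583533/356 + 445438/358415) = 1/(209305556123/127595740) = 127595740/209305556123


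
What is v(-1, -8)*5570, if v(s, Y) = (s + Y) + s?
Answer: -55700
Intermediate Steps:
v(s, Y) = Y + 2*s (v(s, Y) = (Y + s) + s = Y + 2*s)
v(-1, -8)*5570 = (-8 + 2*(-1))*5570 = (-8 - 2)*5570 = -10*5570 = -55700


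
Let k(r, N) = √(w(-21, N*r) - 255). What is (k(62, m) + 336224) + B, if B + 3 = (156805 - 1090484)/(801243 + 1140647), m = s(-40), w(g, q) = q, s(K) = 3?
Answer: 652903264011/1941890 + I*√69 ≈ 3.3622e+5 + 8.3066*I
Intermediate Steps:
m = 3
k(r, N) = √(-255 + N*r) (k(r, N) = √(N*r - 255) = √(-255 + N*r))
B = -6759349/1941890 (B = -3 + (156805 - 1090484)/(801243 + 1140647) = -3 - 933679/1941890 = -6759349/1941890 ≈ -3.4808)
(k(62, m) + 336224) + B = (√(-255 + 3*62) + 336224) - 6759349/1941890 = (√(-255 + 186) + 336224) - 6759349/1941890 = (√(-69) + 336224) - 6759349/1941890 = (I*√69 + 336224) - 6759349/1941890 = (336224 + I*√69) - 6759349/1941890 = 652903264011/1941890 + I*√69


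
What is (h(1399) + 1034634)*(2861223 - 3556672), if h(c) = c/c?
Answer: -719535876115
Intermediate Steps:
h(c) = 1
(h(1399) + 1034634)*(2861223 - 3556672) = (1 + 1034634)*(2861223 - 3556672) = 1034635*(-695449) = -719535876115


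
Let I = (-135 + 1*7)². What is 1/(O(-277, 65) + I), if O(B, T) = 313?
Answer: 1/16697 ≈ 5.9891e-5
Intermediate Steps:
I = 16384 (I = (-135 + 7)² = (-128)² = 16384)
1/(O(-277, 65) + I) = 1/(313 + 16384) = 1/16697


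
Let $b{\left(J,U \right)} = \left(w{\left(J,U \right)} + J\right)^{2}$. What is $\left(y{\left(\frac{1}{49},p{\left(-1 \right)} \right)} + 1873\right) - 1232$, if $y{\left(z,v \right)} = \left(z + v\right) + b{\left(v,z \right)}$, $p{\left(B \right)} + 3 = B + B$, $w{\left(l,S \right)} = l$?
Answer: $\frac{36065}{49} \approx 736.02$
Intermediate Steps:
$b{\left(J,U \right)} = 4 J^{2}$ ($b{\left(J,U \right)} = \left(J + J\right)^{2} = \left(2 J\right)^{2} = 4 J^{2}$)
$p{\left(B \right)} = -3 + 2 B$ ($p{\left(B \right)} = -3 + \left(B + B\right) = -3 + 2 B$)
$y{\left(z,v \right)} = v + z + 4 v^{2}$ ($y{\left(z,v \right)} = \left(z + v\right) + 4 v^{2} = \left(v + z\right) + 4 v^{2} = v + z + 4 v^{2}$)
$\left(y{\left(\frac{1}{49},p{\left(-1 \right)} \right)} + 1873\right) - 1232 = \left(\left(\left(-3 + 2 \left(-1\right)\right) + \frac{1}{49} + 4 \left(-3 + 2 \left(-1\right)\right)^{2}\right) + 1873\right) - 1232 = \left(\left(\left(-3 - 2\right) + \frac{1}{49} + 4 \left(-3 - 2\right)^{2}\right) + 1873\right) - 1232 = \left(\left(-5 + \frac{1}{49} + 4 \left(-5\right)^{2}\right) + 1873\right) - 1232 = \left(\left(-5 + \frac{1}{49} + 4 \cdot 25\right) + 1873\right) - 1232 = \left(\left(-5 + \frac{1}{49} + 100\right) + 1873\right) - 1232 = \left(\frac{4656}{49} + 1873\right) - 1232 = \frac{96433}{49} - 1232 = \frac{36065}{49}$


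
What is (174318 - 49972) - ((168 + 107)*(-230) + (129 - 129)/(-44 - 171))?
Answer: 187596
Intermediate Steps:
(174318 - 49972) - ((168 + 107)*(-230) + (129 - 129)/(-44 - 171)) = 124346 - (275*(-230) + 0/(-215)) = 124346 - (-63250 + 0*(-1/215)) = 124346 - (-63250 + 0) = 124346 - 1*(-63250) = 124346 + 63250 = 187596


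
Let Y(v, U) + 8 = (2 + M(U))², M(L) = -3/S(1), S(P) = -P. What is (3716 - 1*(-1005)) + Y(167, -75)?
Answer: 4738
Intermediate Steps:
M(L) = 3 (M(L) = -3/((-1*1)) = -3/(-1) = -3*(-1) = 3)
Y(v, U) = 17 (Y(v, U) = -8 + (2 + 3)² = -8 + 5² = -8 + 25 = 17)
(3716 - 1*(-1005)) + Y(167, -75) = (3716 - 1*(-1005)) + 17 = (3716 + 1005) + 17 = 4721 + 17 = 4738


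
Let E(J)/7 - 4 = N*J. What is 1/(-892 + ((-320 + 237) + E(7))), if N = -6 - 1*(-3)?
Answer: -1/1094 ≈ -0.00091408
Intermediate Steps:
N = -3 (N = -6 + 3 = -3)
E(J) = 28 - 21*J (E(J) = 28 + 7*(-3*J) = 28 - 21*J)
1/(-892 + ((-320 + 237) + E(7))) = 1/(-892 + ((-320 + 237) + (28 - 21*7))) = 1/(-892 + (-83 + (28 - 147))) = 1/(-892 + (-83 - 119)) = 1/(-892 - 202) = 1/(-1094) = -1/1094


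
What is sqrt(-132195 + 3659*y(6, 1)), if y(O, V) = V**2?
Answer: 2*I*sqrt(32134) ≈ 358.52*I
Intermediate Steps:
sqrt(-132195 + 3659*y(6, 1)) = sqrt(-132195 + 3659*1**2) = sqrt(-132195 + 3659*1) = sqrt(-132195 + 3659) = sqrt(-128536) = 2*I*sqrt(32134)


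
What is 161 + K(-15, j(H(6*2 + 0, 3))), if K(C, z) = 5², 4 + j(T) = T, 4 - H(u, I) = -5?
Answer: 186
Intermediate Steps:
H(u, I) = 9 (H(u, I) = 4 - 1*(-5) = 4 + 5 = 9)
j(T) = -4 + T
K(C, z) = 25
161 + K(-15, j(H(6*2 + 0, 3))) = 161 + 25 = 186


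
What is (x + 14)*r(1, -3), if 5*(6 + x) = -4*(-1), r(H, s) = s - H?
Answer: -176/5 ≈ -35.200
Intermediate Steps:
x = -26/5 (x = -6 + (-4*(-1))/5 = -6 + (1/5)*4 = -6 + 4/5 = -26/5 ≈ -5.2000)
(x + 14)*r(1, -3) = (-26/5 + 14)*(-3 - 1*1) = 44*(-3 - 1)/5 = (44/5)*(-4) = -176/5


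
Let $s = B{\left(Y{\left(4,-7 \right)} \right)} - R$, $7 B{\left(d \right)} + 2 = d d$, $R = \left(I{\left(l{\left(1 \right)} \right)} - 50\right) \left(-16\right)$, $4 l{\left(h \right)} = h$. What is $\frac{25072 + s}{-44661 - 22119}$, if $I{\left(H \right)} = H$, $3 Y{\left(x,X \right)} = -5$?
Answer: $- \frac{43697}{120204} \approx -0.36352$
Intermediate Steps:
$Y{\left(x,X \right)} = - \frac{5}{3}$ ($Y{\left(x,X \right)} = \frac{1}{3} \left(-5\right) = - \frac{5}{3}$)
$l{\left(h \right)} = \frac{h}{4}$
$R = 796$ ($R = \left(\frac{1}{4} \cdot 1 - 50\right) \left(-16\right) = \left(\frac{1}{4} - 50\right) \left(-16\right) = \left(- \frac{199}{4}\right) \left(-16\right) = 796$)
$B{\left(d \right)} = - \frac{2}{7} + \frac{d^{2}}{7}$ ($B{\left(d \right)} = - \frac{2}{7} + \frac{d d}{7} = - \frac{2}{7} + \frac{d^{2}}{7}$)
$s = - \frac{7163}{9}$ ($s = \left(- \frac{2}{7} + \frac{\left(- \frac{5}{3}\right)^{2}}{7}\right) - 796 = \left(- \frac{2}{7} + \frac{1}{7} \cdot \frac{25}{9}\right) - 796 = \left(- \frac{2}{7} + \frac{25}{63}\right) - 796 = \frac{1}{9} - 796 = - \frac{7163}{9} \approx -795.89$)
$\frac{25072 + s}{-44661 - 22119} = \frac{25072 - \frac{7163}{9}}{-44661 - 22119} = \frac{218485}{9 \left(-44661 - 22119\right)} = \frac{218485}{9 \left(-66780\right)} = \frac{218485}{9} \left(- \frac{1}{66780}\right) = - \frac{43697}{120204}$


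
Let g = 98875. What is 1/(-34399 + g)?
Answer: 1/64476 ≈ 1.5510e-5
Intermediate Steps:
1/(-34399 + g) = 1/(-34399 + 98875) = 1/64476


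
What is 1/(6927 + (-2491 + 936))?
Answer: 1/5372 ≈ 0.00018615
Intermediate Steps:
1/(6927 + (-2491 + 936)) = 1/(6927 - 1555) = 1/5372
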